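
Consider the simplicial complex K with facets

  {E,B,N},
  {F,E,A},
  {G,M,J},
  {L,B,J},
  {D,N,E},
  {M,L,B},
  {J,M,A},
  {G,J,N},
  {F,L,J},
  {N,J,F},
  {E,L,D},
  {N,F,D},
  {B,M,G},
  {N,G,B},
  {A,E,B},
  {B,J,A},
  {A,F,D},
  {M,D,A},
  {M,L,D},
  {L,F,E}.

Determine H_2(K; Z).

H_2 ≅ 0.

Order the vertices as A < B < D < E < F < G < J < L < M < N. Listing each simplex with vertices in this order, K has dimension 2 with simplices:

  0-simplices (10): A, B, D, E, F, G, J, L, M, N
  1-simplices (30): AB, AD, AE, AF, AJ, AM, BE, BG, BJ, BL, BM, BN, DE, DF, DL, DM, DN, EF, EL, EN, FJ, FL, FN, GJ, GM, GN, JL, JM, JN, LM
  2-simplices (20): ABE, ABJ, ADF, ADM, AEF, AJM, BEN, BGM, BGN, BJL, BLM, DEL, DEN, DFN, DLM, EFL, FJL, FJN, GJM, GJN

so the chain groups are C_0 ≅ Z^10, C_1 ≅ Z^30, C_2 ≅ Z^20.

Boundary ∂_1: C_1 → C_0 sends each edge [p,q] (with p < q) to q − p.
The 10×30 boundary matrix has rank 9 and Smith normal form diag(1,1,1,1,1,1,1,1,1).

∂_2: C_2 → C_1 maps a triangle to the signed sum of its edges. For instance
  ∂DLM = LM − DM + DL,
  ∂DEN = EN − DN + DE.
The resulting 30×20 matrix has rank 20, and its Smith normal form has invariant factors (1,1,1,1,1,1,1,1,1,1,1,1,1,1,1,1,1,1,1,2).

Reading off H_k = ker ∂_k / im ∂_{k+1}:

  H_2: rank ker ∂_2 − rank ∂_3 = (20 − 20) − 0 = 0, and there is no ∂_3, so H_2 ≅ 0.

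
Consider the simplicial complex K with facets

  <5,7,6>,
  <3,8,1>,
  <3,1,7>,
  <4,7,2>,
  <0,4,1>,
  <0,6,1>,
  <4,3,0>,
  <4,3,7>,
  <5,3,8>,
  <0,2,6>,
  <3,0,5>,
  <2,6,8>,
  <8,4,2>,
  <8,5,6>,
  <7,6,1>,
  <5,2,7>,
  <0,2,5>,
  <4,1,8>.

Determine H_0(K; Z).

H_0 = Z.

Take the total order 0 < 1 < 2 < 3 < 4 < 5 < 6 < 7 < 8 on the vertex set. Then K (dimension 2) consists of the simplices:

  0-simplices (9): [0], [1], [2], [3], [4], [5], [6], [7], [8]
  1-simplices (27): (27 of them)
  2-simplices (18): [0,1,4], [0,1,6], [0,2,5], [0,2,6], [0,3,4], [0,3,5], [1,3,7], [1,3,8], [1,4,8], [1,6,7], [2,4,7], [2,4,8], [2,5,7], [2,6,8], [3,4,7], [3,5,8], [5,6,7], [5,6,8]

giving chain groups C_0 ≅ Z^9, C_1 ≅ Z^27, C_2 ≅ Z^18.

Boundary ∂_1: C_1 → C_0 is given by ∂[p,q] = [q] − [p]. For instance
  ∂[0,1] = [1] − [0].
The resulting 9×27 matrix has rank 8, and its Smith normal form has invariant factors (1,1,1,1,1,1,1,1).

The boundary map ∂_2: C_2 → C_1 sends each 2-simplex [p,q,r] to [q,r] − [p,r] + [p,q]. For instance
  ∂[2,6,8] = [6,8] − [2,8] + [2,6],
  ∂[3,4,7] = [4,7] − [3,7] + [3,4].
The 27×18 boundary matrix has rank 18 and Smith normal form diag(1,1,1,1,1,1,1,1,1,1,1,1,1,1,1,1,1,2).

Reading off H_k = ker ∂_k / im ∂_{k+1}:

  H_0: rank C_0 − rank ∂_1 = 9 − 8 = 1, and the invariant factors of ∂_1 are all 1, so H_0 = Z.

(K is a triangulation of the Klein bottle.)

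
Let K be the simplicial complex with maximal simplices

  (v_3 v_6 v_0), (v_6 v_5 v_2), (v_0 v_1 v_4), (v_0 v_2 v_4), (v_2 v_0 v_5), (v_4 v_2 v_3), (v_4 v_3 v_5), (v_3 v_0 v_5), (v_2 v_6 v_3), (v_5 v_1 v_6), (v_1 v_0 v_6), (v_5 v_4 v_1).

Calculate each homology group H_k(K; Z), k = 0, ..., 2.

Fix the vertex order v_0 < v_1 < v_2 < v_3 < v_4 < v_5 < v_6 and write every simplex with vertices in increasing order. Then dim K = 2 and the simplices of K are:

  0-simplices (7): [v_0], [v_1], [v_2], [v_3], [v_4], [v_5], [v_6]
  1-simplices (18): (18 of them)
  2-simplices (12): (12 of them)

so the chain groups are C_0 ≅ Z^7, C_1 ≅ Z^18, C_2 ≅ Z^12.

Boundary ∂_1: C_1 → C_0 is given by ∂[p,q] = [q] − [p].
As a 7×18 matrix over Z this has rank 6, with invariant factors (1,1,1,1,1,1).

The boundary map ∂_2: C_2 → C_1 acts by ∂[p,q,r] = [q,r] − [p,r] + [p,q]. For instance
  ∂[v_1,v_5,v_6] = [v_5,v_6] − [v_1,v_6] + [v_1,v_5],
  ∂[v_0,v_3,v_6] = [v_3,v_6] − [v_0,v_6] + [v_0,v_3].
The 18×12 boundary matrix has rank 12 and Smith normal form diag(1,1,1,1,1,1,1,1,1,1,1,2).

From H_k ≅ ker(∂_k) / im(∂_{k+1}) we obtain:

  H_0: rank C_0 − rank ∂_1 = 7 − 6 = 1, and the invariant factors of ∂_1 are all 1, so H_0 = Z.
  H_1: rank ker ∂_1 − rank ∂_2 = (18 − 6) − 12 = 0, and ∂_2 has invariant factor 2 > 1, so H_1 = Z/2Z.
  H_2: rank ker ∂_2 − rank ∂_3 = (12 − 12) − 0 = 0, and there is no ∂_3, so H_2 = 0.

As a check, the Euler characteristic is 7 − 18 + 12 = 1, which agrees with 1 − 0 + 0 = 1.

H_0 = Z,  H_1 = Z/2Z,  H_2 = 0.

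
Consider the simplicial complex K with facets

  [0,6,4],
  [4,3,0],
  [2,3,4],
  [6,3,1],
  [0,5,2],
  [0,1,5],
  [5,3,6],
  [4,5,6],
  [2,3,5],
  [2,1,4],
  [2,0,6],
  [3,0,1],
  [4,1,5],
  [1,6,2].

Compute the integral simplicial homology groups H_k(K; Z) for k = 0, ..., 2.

K has 7 vertices, 21 edges, 14 triangles.
rank ∂_0 = 0, rank ∂_1 = 6 ⇒ b_0 = 7 − 0 − 6 = 1; all invariant factors of ∂_1 are 1 so no torsion. So H_0 ≅ Z.
rank ∂_1 = 6, rank ∂_2 = 13 ⇒ b_1 = 21 − 6 − 13 = 2; all invariant factors of ∂_2 are 1 so no torsion. So H_1 ≅ Z^2.
rank ∂_2 = 13, rank ∂_3 = 0 ⇒ b_2 = 14 − 13 − 0 = 1. So H_2 ≅ Z.

H_0 ≅ Z,  H_1 ≅ Z^2,  H_2 ≅ Z.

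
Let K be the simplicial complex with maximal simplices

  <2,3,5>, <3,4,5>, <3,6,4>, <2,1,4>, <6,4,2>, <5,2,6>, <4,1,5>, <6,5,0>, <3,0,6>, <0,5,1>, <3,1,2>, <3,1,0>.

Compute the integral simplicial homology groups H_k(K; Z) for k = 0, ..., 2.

K has 7 vertices, 18 edges, 12 triangles.
rank ∂_0 = 0, rank ∂_1 = 6 ⇒ b_0 = 7 − 0 − 6 = 1; all invariant factors of ∂_1 are 1 so no torsion. So H_0 = Z.
rank ∂_1 = 6, rank ∂_2 = 12 ⇒ b_1 = 18 − 6 − 12 = 0; ∂_2 has invariant factor(s) [2] giving torsion. So H_1 = Z/2Z.
rank ∂_2 = 12, rank ∂_3 = 0 ⇒ b_2 = 12 − 12 − 0 = 0. So H_2 = 0.

H_0 ≅ Z,  H_1 ≅ Z/2Z,  H_2 = 0.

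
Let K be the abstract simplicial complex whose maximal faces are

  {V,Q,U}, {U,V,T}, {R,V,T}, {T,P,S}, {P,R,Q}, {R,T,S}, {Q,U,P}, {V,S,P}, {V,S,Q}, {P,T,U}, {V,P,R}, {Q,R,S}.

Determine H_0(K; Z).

H_0 ≅ Z.

K has 7 vertices, 18 edges, 12 triangles.
rank ∂_0 = 0, rank ∂_1 = 6 ⇒ b_0 = 7 − 0 − 6 = 1; all invariant factors of ∂_1 are 1 so no torsion. So H_0 = Z.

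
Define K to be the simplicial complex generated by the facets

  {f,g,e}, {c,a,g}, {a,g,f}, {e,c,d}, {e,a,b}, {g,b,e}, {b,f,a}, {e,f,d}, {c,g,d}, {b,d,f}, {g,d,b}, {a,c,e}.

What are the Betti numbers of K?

b_0 = 1, b_1 = 0, b_2 = 0.

Fix the vertex order a < b < c < d < e < f < g and write every simplex with vertices in increasing order. Then dim K = 2 and the simplices of K are:

  0-simplices (7): a, b, c, d, e, f, g
  1-simplices (18): ab, ac, ae, af, ag, bd, be, bf, bg, cd, ce, cg, de, df, dg, ef, eg, fg
  2-simplices (12): abe, abf, ace, acg, afg, bdf, bdg, beg, cde, cdg, def, efg

so the chain groups are C_0 ≅ Z^7, C_1 ≅ Z^18, C_2 ≅ Z^12.

The boundary map ∂_1: C_1 → C_0 is given by ∂[p,q] = [q] − [p]. For instance
  ∂cd = d − c.
The 7×18 boundary matrix has rank 6 and Smith normal form diag(1,1,1,1,1,1).

∂_2: C_2 → C_1 acts by ∂[p,q,r] = [q,r] − [p,r] + [p,q]. For instance
  ∂bdf = df − bf + bd,
  ∂cdg = dg − cg + cd.
The 18×12 boundary matrix has rank 12 and Smith normal form diag(1,1,1,1,1,1,1,1,1,1,1,2).

Now H_k = ker ∂_k / im ∂_{k+1}, so:

  H_0: rank C_0 − rank ∂_1 = 7 − 6 = 1, and the invariant factors of ∂_1 are all 1, so H_0 = Z.
  H_1: rank ker ∂_1 − rank ∂_2 = (18 − 6) − 12 = 0, and ∂_2 has invariant factor 2 > 1, so H_1 = Z_2.
  H_2: rank ker ∂_2 − rank ∂_3 = (12 − 12) − 0 = 0, and there is no ∂_3, so H_2 = 0.

As a check, the Euler characteristic is 7 − 18 + 12 = 1, which agrees with 1 − 0 + 0 = 1.

Hence the Betti numbers are b_0 = 1, b_1 = 0, b_2 = 0.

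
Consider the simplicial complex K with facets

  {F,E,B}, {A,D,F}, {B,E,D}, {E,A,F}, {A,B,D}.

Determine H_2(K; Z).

Take the total order A < B < D < E < F on the vertex set. Then K (dimension 2) consists of the simplices:

  0-simplices (5): A, B, D, E, F
  1-simplices (10): AB, AD, AE, AF, BD, BE, BF, DE, DF, EF
  2-simplices (5): ABD, ADF, AEF, BDE, BEF

Hence C_0 ≅ Z^5, C_1 ≅ Z^10, C_2 ≅ Z^5.

Boundary ∂_1: C_1 → C_0 maps an edge to its endpoints' difference, ∂[p,q] = q − p. For instance
  ∂AB = B − A.
This gives a 5×10 integer matrix of rank 4; reducing to Smith normal form yields diagonal entries (1,1,1,1).

The boundary map ∂_2: C_2 → C_1 maps a triangle to the signed sum of its edges. For instance
  ∂BDE = DE − BE + BD,
  ∂BEF = EF − BF + BE.
This gives a 10×5 integer matrix of rank 5; reducing to Smith normal form yields diagonal entries (1,1,1,1,1).

Reading off H_k = ker ∂_k / im ∂_{k+1}:

  H_2: rank ker ∂_2 − rank ∂_3 = (5 − 5) − 0 = 0, and there is no ∂_3, so H_2 ≅ 0.

H_2 = 0.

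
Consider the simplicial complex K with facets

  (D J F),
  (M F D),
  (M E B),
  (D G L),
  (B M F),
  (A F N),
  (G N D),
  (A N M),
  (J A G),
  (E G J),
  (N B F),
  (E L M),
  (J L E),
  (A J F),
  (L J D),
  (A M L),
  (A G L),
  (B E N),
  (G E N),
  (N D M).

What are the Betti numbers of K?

Fix the vertex order A < B < D < E < F < G < J < L < M < N and write every simplex with vertices in increasing order. Then dim K = 2 and the simplices of K are:

  0-simplices (10): A, B, D, E, F, G, J, L, M, N
  1-simplices (30): AF, AG, AJ, AL, AM, AN, BE, BF, BM, BN, DF, DG, DJ, DL, DM, DN, EG, EJ, EL, EM, EN, FJ, FM, FN, GJ, GL, GN, JL, LM, MN
  2-simplices (20): AFJ, AFN, AGJ, AGL, ALM, AMN, BEM, BEN, BFM, BFN, DFJ, DFM, DGL, DGN, DJL, DMN, EGJ, EGN, EJL, ELM

giving chain groups C_0 ≅ Z^10, C_1 ≅ Z^30, C_2 ≅ Z^20.

Boundary ∂_1: C_1 → C_0 sends each edge [p,q] (with p < q) to q − p. For instance
  ∂BM = M − B.
As a 10×30 matrix over Z this has rank 9, with invariant factors (1,1,1,1,1,1,1,1,1).

∂_2: C_2 → C_1 maps a triangle to the signed sum of its edges. For instance
  ∂AGL = GL − AL + AG,
  ∂BFN = FN − BN + BF.
The 30×20 boundary matrix has rank 20 and Smith normal form diag(1,1,1,1,1,1,1,1,1,1,1,1,1,1,1,1,1,1,1,2).

From H_k ≅ ker(∂_k) / im(∂_{k+1}) we obtain:

  H_0: rank C_0 − rank ∂_1 = 10 − 9 = 1, and the invariant factors of ∂_1 are all 1, so H_0 = Z.
  H_1: rank ker ∂_1 − rank ∂_2 = (30 − 9) − 20 = 1, and ∂_2 has invariant factor 2 > 1, so H_1 = Z ⊕ Z/2Z.
  H_2: rank ker ∂_2 − rank ∂_3 = (20 − 20) − 0 = 0, and there is no ∂_3, so H_2 = 0.

Hence the Betti numbers are b_0 = 1, b_1 = 1, b_2 = 0.

b_0 = 1, b_1 = 1, b_2 = 0.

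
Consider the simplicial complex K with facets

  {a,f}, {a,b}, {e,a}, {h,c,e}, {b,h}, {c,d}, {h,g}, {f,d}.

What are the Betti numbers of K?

b_0 = 1, b_1 = 2, b_2 = 0.

Take the total order a < b < c < d < e < f < g < h on the vertex set. Then K (dimension 2) consists of the simplices:

  0-simplices (8): a, b, c, d, e, f, g, h
  1-simplices (10): ab, ae, af, bh, cd, ce, ch, df, eh, gh
  2-simplices (1): ceh

Hence C_0 ≅ Z^8, C_1 ≅ Z^10, C_2 ≅ Z^1.

Boundary ∂_1: C_1 → C_0 sends each edge [p,q] (with p < q) to q − p.
The resulting 8×10 matrix has rank 7, and its Smith normal form has invariant factors (1,1,1,1,1,1,1).

∂_2: C_2 → C_1 maps a triangle to the signed sum of its edges. For instance
  ∂ceh = eh − ch + ce.
This gives a 10×1 integer matrix of rank 1; reducing to Smith normal form yields diagonal entries (1).

Now H_k = ker ∂_k / im ∂_{k+1}, so:

  H_0: rank C_0 − rank ∂_1 = 8 − 7 = 1, and the invariant factors of ∂_1 are all 1, so H_0 ≅ Z.
  H_1: rank ker ∂_1 − rank ∂_2 = (10 − 7) − 1 = 2, and the invariant factors of ∂_2 are all 1, so H_1 ≅ Z^2.
  H_2: rank ker ∂_2 − rank ∂_3 = (1 − 1) − 0 = 0, and there is no ∂_3, so H_2 ≅ 0.

As a check, the Euler characteristic is 8 − 10 + 1 = -1, which agrees with 1 − 2 + 0 = -1.

Hence the Betti numbers are b_0 = 1, b_1 = 2, b_2 = 0.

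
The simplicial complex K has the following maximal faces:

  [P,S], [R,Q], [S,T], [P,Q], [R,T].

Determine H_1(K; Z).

Take the total order P < Q < R < S < T on the vertex set. Then K (dimension 1) consists of the simplices:

  0-simplices (5): P, Q, R, S, T
  1-simplices (5): PQ, PS, QR, RT, ST

giving chain groups C_0 ≅ Z^5, C_1 ≅ Z^5.

Boundary ∂_1: C_1 → C_0 maps an edge to its endpoints' difference, ∂[p,q] = q − p.
The 5×5 boundary matrix has rank 4 and Smith normal form diag(1,1,1,1).

Computing H_k = (kernel of ∂_k) / (image of ∂_{k+1}):

  H_1: rank ker ∂_1 − rank ∂_2 = (5 − 4) − 0 = 1, and there is no ∂_2, so H_1 = Z.

(K is a triangulation of the circle S^1.)

H_1 = Z.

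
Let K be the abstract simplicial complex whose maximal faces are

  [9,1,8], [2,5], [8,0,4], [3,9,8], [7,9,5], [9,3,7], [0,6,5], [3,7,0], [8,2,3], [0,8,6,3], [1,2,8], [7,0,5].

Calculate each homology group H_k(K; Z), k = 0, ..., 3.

Fix the vertex order 0 < 1 < 2 < 3 < 4 < 5 < 6 < 7 < 8 < 9 and write every simplex with vertices in increasing order. Then dim K = 3 and the simplices of K are:

  0-simplices (10): [0], [1], [2], [3], [4], [5], [6], [7], [8], [9]
  1-simplices (23): [0,3], [0,4], [0,5], [0,6], [0,7], [0,8], [1,2], [1,8], [1,9], [2,3], [2,5], [2,8], [3,6], [3,7], [3,8], [3,9], [4,8], [5,6], [5,7], [5,9], [6,8], [7,9], [8,9]
  2-simplices (14): [0,3,6], [0,3,7], [0,3,8], [0,4,8], [0,5,6], [0,5,7], [0,6,8], [1,2,8], [1,8,9], [2,3,8], [3,6,8], [3,7,9], [3,8,9], [5,7,9]
  3-simplices (1): [0,3,6,8]

giving chain groups C_0 ≅ Z^10, C_1 ≅ Z^23, C_2 ≅ Z^14, C_3 ≅ Z^1.

Boundary ∂_1: C_1 → C_0 is given by ∂[p,q] = [q] − [p].
The 10×23 boundary matrix has rank 9 and Smith normal form diag(1,1,1,1,1,1,1,1,1).

Boundary ∂_2: C_2 → C_1 maps a triangle to the signed sum of its edges. For instance
  ∂[0,3,6] = [3,6] − [0,6] + [0,3],
  ∂[0,5,7] = [5,7] − [0,7] + [0,5].
The resulting 23×14 matrix has rank 13, and its Smith normal form has invariant factors (1,1,1,1,1,1,1,1,1,1,1,1,1).

∂_3: C_3 → C_2 sends each 3-simplex σ to the alternating sum Σ_i (−1)^i (σ with its i-th vertex removed). For instance
  ∂[0,3,6,8] = [3,6,8] − [0,6,8] + [0,3,8] − [0,3,6].
This gives a 14×1 integer matrix of rank 1; reducing to Smith normal form yields diagonal entries (1).

Now H_k = ker ∂_k / im ∂_{k+1}, so:

  H_0: rank C_0 − rank ∂_1 = 10 − 9 = 1, and the invariant factors of ∂_1 are all 1, so H_0 = Z.
  H_1: rank ker ∂_1 − rank ∂_2 = (23 − 9) − 13 = 1, and the invariant factors of ∂_2 are all 1, so H_1 = Z.
  H_2: rank ker ∂_2 − rank ∂_3 = (14 − 13) − 1 = 0, and the invariant factors of ∂_3 are all 1, so H_2 = 0.
  H_3: rank ker ∂_3 − rank ∂_4 = (1 − 1) − 0 = 0, and there is no ∂_4, so H_3 = 0.

H_0 = Z,  H_1 = Z,  H_2 = 0,  H_3 = 0.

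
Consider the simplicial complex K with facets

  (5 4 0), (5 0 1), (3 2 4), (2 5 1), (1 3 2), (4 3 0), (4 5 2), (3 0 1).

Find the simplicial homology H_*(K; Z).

K has 6 vertices, 12 edges, 8 triangles.
rank ∂_0 = 0, rank ∂_1 = 5 ⇒ b_0 = 6 − 0 − 5 = 1; all invariant factors of ∂_1 are 1 so no torsion. So H_0 = Z.
rank ∂_1 = 5, rank ∂_2 = 7 ⇒ b_1 = 12 − 5 − 7 = 0; all invariant factors of ∂_2 are 1 so no torsion. So H_1 = 0.
rank ∂_2 = 7, rank ∂_3 = 0 ⇒ b_2 = 8 − 7 − 0 = 1. So H_2 = Z.

H_0 ≅ Z,  H_1 = 0,  H_2 ≅ Z.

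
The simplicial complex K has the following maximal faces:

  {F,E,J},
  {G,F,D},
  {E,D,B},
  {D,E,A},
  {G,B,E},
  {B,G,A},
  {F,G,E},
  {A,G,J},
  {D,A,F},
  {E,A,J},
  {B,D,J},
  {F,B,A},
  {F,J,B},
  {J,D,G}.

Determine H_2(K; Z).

Take the total order A < B < D < E < F < G < J on the vertex set. Then K (dimension 2) consists of the simplices:

  0-simplices (7): A, B, D, E, F, G, J
  1-simplices (21): AB, AD, AE, AF, AG, AJ, BD, BE, BF, BG, BJ, DE, DF, DG, DJ, EF, EG, EJ, FG, FJ, GJ
  2-simplices (14): ABF, ABG, ADE, ADF, AEJ, AGJ, BDE, BDJ, BEG, BFJ, DFG, DGJ, EFG, EFJ

so the chain groups are C_0 ≅ Z^7, C_1 ≅ Z^21, C_2 ≅ Z^14.

The boundary map ∂_1: C_1 → C_0 sends each edge [p,q] (with p < q) to q − p. For instance
  ∂AF = F − A.
The resulting 7×21 matrix has rank 6, and its Smith normal form has invariant factors (1,1,1,1,1,1).

Boundary ∂_2: C_2 → C_1 acts by ∂[p,q,r] = [q,r] − [p,r] + [p,q]. For instance
  ∂BDJ = DJ − BJ + BD,
  ∂ADE = DE − AE + AD.
The resulting 21×14 matrix has rank 13, and its Smith normal form has invariant factors (1,1,1,1,1,1,1,1,1,1,1,1,1).

Computing H_k = (kernel of ∂_k) / (image of ∂_{k+1}):

  H_2: rank ker ∂_2 − rank ∂_3 = (14 − 13) − 0 = 1, and there is no ∂_3, so H_2 ≅ Z.

H_2 ≅ Z.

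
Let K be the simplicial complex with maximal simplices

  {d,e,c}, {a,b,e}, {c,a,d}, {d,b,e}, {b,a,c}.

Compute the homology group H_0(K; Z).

H_0 ≅ Z.

Order the vertices as a < b < c < d < e. Listing each simplex with vertices in this order, K has dimension 2 with simplices:

  0-simplices (5): a, b, c, d, e
  1-simplices (10): ab, ac, ad, ae, bc, bd, be, cd, ce, de
  2-simplices (5): abc, abe, acd, bde, cde

so the chain groups are C_0 ≅ Z^5, C_1 ≅ Z^10, C_2 ≅ Z^5.

Boundary ∂_1: C_1 → C_0 is given by ∂[p,q] = [q] − [p]. For instance
  ∂be = e − b.
The resulting 5×10 matrix has rank 4, and its Smith normal form has invariant factors (1,1,1,1).

∂_2: C_2 → C_1 maps a triangle to the signed sum of its edges. For instance
  ∂abe = be − ae + ab,
  ∂abc = bc − ac + ab.
The 10×5 boundary matrix has rank 5 and Smith normal form diag(1,1,1,1,1).

Computing H_k = (kernel of ∂_k) / (image of ∂_{k+1}):

  H_0: rank C_0 − rank ∂_1 = 5 − 4 = 1, and the invariant factors of ∂_1 are all 1, so H_0 ≅ Z.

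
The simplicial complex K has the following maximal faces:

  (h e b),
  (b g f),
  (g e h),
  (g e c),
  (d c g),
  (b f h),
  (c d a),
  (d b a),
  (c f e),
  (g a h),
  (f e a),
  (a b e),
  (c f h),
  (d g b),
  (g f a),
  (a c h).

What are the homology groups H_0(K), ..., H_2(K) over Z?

H_0 ≅ Z,  H_1 ≅ Z^2,  H_2 ≅ Z.

K has 8 vertices, 24 edges, 16 triangles.
rank ∂_0 = 0, rank ∂_1 = 7 ⇒ b_0 = 8 − 0 − 7 = 1; all invariant factors of ∂_1 are 1 so no torsion. So H_0 = Z.
rank ∂_1 = 7, rank ∂_2 = 15 ⇒ b_1 = 24 − 7 − 15 = 2; all invariant factors of ∂_2 are 1 so no torsion. So H_1 = Z^2.
rank ∂_2 = 15, rank ∂_3 = 0 ⇒ b_2 = 16 − 15 − 0 = 1. So H_2 = Z.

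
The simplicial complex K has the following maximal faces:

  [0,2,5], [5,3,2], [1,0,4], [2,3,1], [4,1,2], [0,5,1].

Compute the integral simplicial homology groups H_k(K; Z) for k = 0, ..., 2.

K has 6 vertices, 12 edges, 6 triangles.
rank ∂_0 = 0, rank ∂_1 = 5 ⇒ b_0 = 6 − 0 − 5 = 1; all invariant factors of ∂_1 are 1 so no torsion. So H_0 ≅ Z.
rank ∂_1 = 5, rank ∂_2 = 6 ⇒ b_1 = 12 − 5 − 6 = 1; all invariant factors of ∂_2 are 1 so no torsion. So H_1 ≅ Z.
rank ∂_2 = 6, rank ∂_3 = 0 ⇒ b_2 = 6 − 6 − 0 = 0. So H_2 ≅ 0.

H_0 ≅ Z,  H_1 ≅ Z,  H_2 = 0.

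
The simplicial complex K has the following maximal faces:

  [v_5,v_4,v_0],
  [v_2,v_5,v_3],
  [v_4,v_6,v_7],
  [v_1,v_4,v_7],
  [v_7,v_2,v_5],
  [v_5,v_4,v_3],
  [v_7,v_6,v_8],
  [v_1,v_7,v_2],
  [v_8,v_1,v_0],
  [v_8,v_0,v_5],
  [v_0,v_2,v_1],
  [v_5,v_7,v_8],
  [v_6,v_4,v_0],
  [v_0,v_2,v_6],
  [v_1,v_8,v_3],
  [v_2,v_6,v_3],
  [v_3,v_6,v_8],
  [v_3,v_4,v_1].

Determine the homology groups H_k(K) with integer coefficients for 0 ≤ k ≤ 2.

H_0 = Z,  H_1 = Z^2,  H_2 = Z.

Take the total order v_0 < v_1 < v_2 < v_3 < v_4 < v_5 < v_6 < v_7 < v_8 on the vertex set. Then K (dimension 2) consists of the simplices:

  0-simplices (9): [v_0], [v_1], [v_2], [v_3], [v_4], [v_5], [v_6], [v_7], [v_8]
  1-simplices (27): (27 of them)
  2-simplices (18): (18 of them)

Hence C_0 ≅ Z^9, C_1 ≅ Z^27, C_2 ≅ Z^18.

Boundary ∂_1: C_1 → C_0 is given by ∂[p,q] = [q] − [p].
As a 9×27 matrix over Z this has rank 8, with invariant factors (1,1,1,1,1,1,1,1).

∂_2: C_2 → C_1 acts by ∂[p,q,r] = [q,r] − [p,r] + [p,q]. For instance
  ∂[v_6,v_7,v_8] = [v_7,v_8] − [v_6,v_8] + [v_6,v_7],
  ∂[v_5,v_7,v_8] = [v_7,v_8] − [v_5,v_8] + [v_5,v_7].
This gives a 27×18 integer matrix of rank 17; reducing to Smith normal form yields diagonal entries (1,1,1,1,1,1,1,1,1,1,1,1,1,1,1,1,1).

Computing H_k = (kernel of ∂_k) / (image of ∂_{k+1}):

  H_0: rank C_0 − rank ∂_1 = 9 − 8 = 1, and the invariant factors of ∂_1 are all 1, so H_0 ≅ Z.
  H_1: rank ker ∂_1 − rank ∂_2 = (27 − 8) − 17 = 2, and the invariant factors of ∂_2 are all 1, so H_1 ≅ Z^2.
  H_2: rank ker ∂_2 − rank ∂_3 = (18 − 17) − 0 = 1, and there is no ∂_3, so H_2 ≅ Z.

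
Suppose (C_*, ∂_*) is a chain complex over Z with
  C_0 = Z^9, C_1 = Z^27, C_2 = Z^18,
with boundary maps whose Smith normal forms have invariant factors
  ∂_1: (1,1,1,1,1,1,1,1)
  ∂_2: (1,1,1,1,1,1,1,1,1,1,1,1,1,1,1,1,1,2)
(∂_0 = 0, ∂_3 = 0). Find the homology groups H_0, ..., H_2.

H_0 = Z,  H_1 = Z × Z/2,  H_2 = 0.

H_0: b_0 = 9 − 0 − 8 = 1; torsion from ∂_1 factors > 1: none. So H_0 = Z.
H_1: b_1 = 27 − 8 − 18 = 1; torsion from ∂_2 factors > 1: [2]. So H_1 = Z × Z/2.
H_2: b_2 = 18 − 18 − 0 = 0; torsion from ∂_3 factors > 1: none. So H_2 = 0.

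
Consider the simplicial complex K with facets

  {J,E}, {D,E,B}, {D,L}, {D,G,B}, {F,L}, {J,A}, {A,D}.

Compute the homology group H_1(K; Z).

Fix the vertex order A < B < D < E < F < G < J < L and write every simplex with vertices in increasing order. Then dim K = 2 and the simplices of K are:

  0-simplices (8): A, B, D, E, F, G, J, L
  1-simplices (10): AD, AJ, BD, BE, BG, DE, DG, DL, EJ, FL
  2-simplices (2): BDE, BDG

giving chain groups C_0 ≅ Z^8, C_1 ≅ Z^10, C_2 ≅ Z^2.

∂_1: C_1 → C_0 sends each edge [p,q] (with p < q) to q − p.
The 8×10 boundary matrix has rank 7 and Smith normal form diag(1,1,1,1,1,1,1).

The boundary map ∂_2: C_2 → C_1 acts by ∂[p,q,r] = [q,r] − [p,r] + [p,q]. For instance
  ∂BDE = DE − BE + BD,
  ∂BDG = DG − BG + BD.
The resulting 10×2 matrix has rank 2, and its Smith normal form has invariant factors (1,1).

Reading off H_k = ker ∂_k / im ∂_{k+1}:

  H_1: rank ker ∂_1 − rank ∂_2 = (10 − 7) − 2 = 1, and the invariant factors of ∂_2 are all 1, so H_1 = Z.

H_1 ≅ Z.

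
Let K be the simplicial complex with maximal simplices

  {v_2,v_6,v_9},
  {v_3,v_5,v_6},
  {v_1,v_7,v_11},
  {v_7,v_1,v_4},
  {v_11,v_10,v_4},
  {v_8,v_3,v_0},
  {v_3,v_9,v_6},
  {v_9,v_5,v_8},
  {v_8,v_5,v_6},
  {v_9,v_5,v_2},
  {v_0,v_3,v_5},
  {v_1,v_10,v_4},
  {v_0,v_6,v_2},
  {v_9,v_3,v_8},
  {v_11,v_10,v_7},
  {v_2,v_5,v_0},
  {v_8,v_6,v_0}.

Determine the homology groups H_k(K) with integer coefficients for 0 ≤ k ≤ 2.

We work with the vertex ordering v_0 < v_1 < v_2 < v_3 < v_4 < v_5 < v_6 < v_7 < v_8 < v_9 < v_10 < v_11. The simplices of K, each written with vertices in increasing order, are:

  0-simplices (12): [v_0], [v_1], [v_2], [v_3], [v_4], [v_5], [v_6], [v_7], [v_8], [v_9], [v_10], [v_11]
  1-simplices (28): (28 of them)
  2-simplices (17): (17 of them)

Hence C_0 ≅ Z^12, C_1 ≅ Z^28, C_2 ≅ Z^17.

∂_1: C_1 → C_0 is given by ∂[p,q] = [q] − [p].
As a 12×28 matrix over Z this has rank 10, with invariant factors (1,1,1,1,1,1,1,1,1,1).

∂_2: C_2 → C_1 acts by ∂[p,q,r] = [q,r] − [p,r] + [p,q]. For instance
  ∂[v_1,v_7,v_11] = [v_7,v_11] − [v_1,v_11] + [v_1,v_7],
  ∂[v_2,v_5,v_9] = [v_5,v_9] − [v_2,v_9] + [v_2,v_5].
As a 28×17 matrix over Z this has rank 17, with invariant factors (1,1,1,1,1,1,1,1,1,1,1,1,1,1,1,1,2).

Computing H_k = (kernel of ∂_k) / (image of ∂_{k+1}):

  H_0: rank C_0 − rank ∂_1 = 12 − 10 = 2, and the invariant factors of ∂_1 are all 1, so H_0 = Z^2.
  H_1: rank ker ∂_1 − rank ∂_2 = (28 − 10) − 17 = 1, and ∂_2 has invariant factor 2 > 1, so H_1 = Z × Z/2.
  H_2: rank ker ∂_2 − rank ∂_3 = (17 − 17) − 0 = 0, and there is no ∂_3, so H_2 = 0.

As a check, the Euler characteristic is 12 − 28 + 17 = 1, which agrees with 2 − 1 + 0 = 1.

H_0 = Z^2,  H_1 = Z × Z/2,  H_2 = 0.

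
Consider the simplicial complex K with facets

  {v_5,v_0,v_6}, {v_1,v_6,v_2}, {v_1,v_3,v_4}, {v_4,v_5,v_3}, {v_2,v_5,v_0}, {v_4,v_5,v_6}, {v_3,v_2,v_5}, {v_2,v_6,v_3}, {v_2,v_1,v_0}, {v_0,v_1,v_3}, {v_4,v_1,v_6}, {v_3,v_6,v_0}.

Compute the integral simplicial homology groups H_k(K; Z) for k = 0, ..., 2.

H_0 = Z,  H_1 = Z/2,  H_2 = 0.

Fix the vertex order v_0 < v_1 < v_2 < v_3 < v_4 < v_5 < v_6 and write every simplex with vertices in increasing order. Then dim K = 2 and the simplices of K are:

  0-simplices (7): [v_0], [v_1], [v_2], [v_3], [v_4], [v_5], [v_6]
  1-simplices (18): (18 of them)
  2-simplices (12): (12 of them)

so the chain groups are C_0 ≅ Z^7, C_1 ≅ Z^18, C_2 ≅ Z^12.

∂_1: C_1 → C_0 maps an edge to its endpoints' difference, ∂[p,q] = q − p. For instance
  ∂[v_0,v_3] = [v_3] − [v_0].
The 7×18 boundary matrix has rank 6 and Smith normal form diag(1,1,1,1,1,1).

Boundary ∂_2: C_2 → C_1 maps a triangle to the signed sum of its edges. For instance
  ∂[v_0,v_5,v_6] = [v_5,v_6] − [v_0,v_6] + [v_0,v_5],
  ∂[v_1,v_3,v_4] = [v_3,v_4] − [v_1,v_4] + [v_1,v_3].
As a 18×12 matrix over Z this has rank 12, with invariant factors (1,1,1,1,1,1,1,1,1,1,1,2).

From H_k ≅ ker(∂_k) / im(∂_{k+1}) we obtain:

  H_0: rank C_0 − rank ∂_1 = 7 − 6 = 1, and the invariant factors of ∂_1 are all 1, so H_0 ≅ Z.
  H_1: rank ker ∂_1 − rank ∂_2 = (18 − 6) − 12 = 0, and ∂_2 has invariant factor 2 > 1, so H_1 ≅ Z/2.
  H_2: rank ker ∂_2 − rank ∂_3 = (12 − 12) − 0 = 0, and there is no ∂_3, so H_2 ≅ 0.

(K is a triangulation of the real projective plane RP^2.)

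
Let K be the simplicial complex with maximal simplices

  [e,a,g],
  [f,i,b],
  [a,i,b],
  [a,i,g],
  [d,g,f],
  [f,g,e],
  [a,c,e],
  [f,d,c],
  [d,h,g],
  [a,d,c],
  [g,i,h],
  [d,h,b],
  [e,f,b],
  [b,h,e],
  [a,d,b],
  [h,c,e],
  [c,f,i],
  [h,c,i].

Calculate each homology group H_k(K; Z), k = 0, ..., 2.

H_0 = Z,  H_1 = Z^2,  H_2 = Z.

Take the total order a < b < c < d < e < f < g < h < i on the vertex set. Then K (dimension 2) consists of the simplices:

  0-simplices (9): a, b, c, d, e, f, g, h, i
  1-simplices (27): ab, ac, ad, ae, ag, ai, bd, be, bf, bh, bi, cd, ce, cf, ch, ci, df, dg, dh, ef, eg, eh, fg, fi, gh, gi, hi
  2-simplices (18): abd, abi, acd, ace, aeg, agi, bdh, bef, beh, bfi, cdf, ceh, cfi, chi, dfg, dgh, efg, ghi

so the chain groups are C_0 ≅ Z^9, C_1 ≅ Z^27, C_2 ≅ Z^18.

The boundary map ∂_1: C_1 → C_0 maps an edge to its endpoints' difference, ∂[p,q] = q − p.
The 9×27 boundary matrix has rank 8 and Smith normal form diag(1,1,1,1,1,1,1,1).

The boundary map ∂_2: C_2 → C_1 acts by ∂[p,q,r] = [q,r] − [p,r] + [p,q]. For instance
  ∂ceh = eh − ch + ce,
  ∂bef = ef − bf + be.
This gives a 27×18 integer matrix of rank 17; reducing to Smith normal form yields diagonal entries (1,1,1,1,1,1,1,1,1,1,1,1,1,1,1,1,1).

Now H_k = ker ∂_k / im ∂_{k+1}, so:

  H_0: rank C_0 − rank ∂_1 = 9 − 8 = 1, and the invariant factors of ∂_1 are all 1, so H_0 ≅ Z.
  H_1: rank ker ∂_1 − rank ∂_2 = (27 − 8) − 17 = 2, and the invariant factors of ∂_2 are all 1, so H_1 ≅ Z^2.
  H_2: rank ker ∂_2 − rank ∂_3 = (18 − 17) − 0 = 1, and there is no ∂_3, so H_2 ≅ Z.

As a check, the Euler characteristic is 9 − 27 + 18 = 0, which agrees with 1 − 2 + 1 = 0.
(K is a triangulation of the torus T^2.)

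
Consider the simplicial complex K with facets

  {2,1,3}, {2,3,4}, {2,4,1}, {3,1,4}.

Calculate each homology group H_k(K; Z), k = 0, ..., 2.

H_0 = Z,  H_1 = 0,  H_2 = Z.

We work with the vertex ordering 1 < 2 < 3 < 4. The simplices of K, each written with vertices in increasing order, are:

  0-simplices (4): [1], [2], [3], [4]
  1-simplices (6): [1,2], [1,3], [1,4], [2,3], [2,4], [3,4]
  2-simplices (4): [1,2,3], [1,2,4], [1,3,4], [2,3,4]

giving chain groups C_0 ≅ Z^4, C_1 ≅ Z^6, C_2 ≅ Z^4.

Boundary ∂_1: C_1 → C_0 maps an edge to its endpoints' difference, ∂[p,q] = q − p. For instance
  ∂[1,2] = [2] − [1].
The resulting 4×6 matrix has rank 3, and its Smith normal form has invariant factors (1,1,1).

Boundary ∂_2: C_2 → C_1 sends each 2-simplex [p,q,r] to [q,r] − [p,r] + [p,q]. For instance
  ∂[1,3,4] = [3,4] − [1,4] + [1,3],
  ∂[1,2,3] = [2,3] − [1,3] + [1,2].
This gives a 6×4 integer matrix of rank 3; reducing to Smith normal form yields diagonal entries (1,1,1).

Reading off H_k = ker ∂_k / im ∂_{k+1}:

  H_0: rank C_0 − rank ∂_1 = 4 − 3 = 1, and the invariant factors of ∂_1 are all 1, so H_0 = Z.
  H_1: rank ker ∂_1 − rank ∂_2 = (6 − 3) − 3 = 0, and the invariant factors of ∂_2 are all 1, so H_1 = 0.
  H_2: rank ker ∂_2 − rank ∂_3 = (4 − 3) − 0 = 1, and there is no ∂_3, so H_2 = Z.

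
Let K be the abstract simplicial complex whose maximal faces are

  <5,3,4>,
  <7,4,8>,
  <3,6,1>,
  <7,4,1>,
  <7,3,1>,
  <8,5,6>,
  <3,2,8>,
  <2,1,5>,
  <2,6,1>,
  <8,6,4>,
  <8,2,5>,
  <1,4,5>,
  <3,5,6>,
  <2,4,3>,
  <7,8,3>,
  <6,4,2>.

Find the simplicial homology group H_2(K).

Order the vertices as 1 < 2 < 3 < 4 < 5 < 6 < 7 < 8. Listing each simplex with vertices in this order, K has dimension 2 with simplices:

  0-simplices (8): [1], [2], [3], [4], [5], [6], [7], [8]
  1-simplices (24): (24 of them)
  2-simplices (16): [1,2,5], [1,2,6], [1,3,6], [1,3,7], [1,4,5], [1,4,7], [2,3,4], [2,3,8], [2,4,6], [2,5,8], [3,4,5], [3,5,6], [3,7,8], [4,6,8], [4,7,8], [5,6,8]

Hence C_0 ≅ Z^8, C_1 ≅ Z^24, C_2 ≅ Z^16.

Boundary ∂_1: C_1 → C_0 maps an edge to its endpoints' difference, ∂[p,q] = q − p.
This gives a 8×24 integer matrix of rank 7; reducing to Smith normal form yields diagonal entries (1,1,1,1,1,1,1).

∂_2: C_2 → C_1 sends each 2-simplex [p,q,r] to [q,r] − [p,r] + [p,q]. For instance
  ∂[5,6,8] = [6,8] − [5,8] + [5,6],
  ∂[2,3,8] = [3,8] − [2,8] + [2,3].
The resulting 24×16 matrix has rank 15, and its Smith normal form has invariant factors (1,1,1,1,1,1,1,1,1,1,1,1,1,1,1).

Now H_k = ker ∂_k / im ∂_{k+1}, so:

  H_2: rank ker ∂_2 − rank ∂_3 = (16 − 15) − 0 = 1, and there is no ∂_3, so H_2 ≅ Z.

(K is a triangulation of the torus T^2.)

H_2 = Z.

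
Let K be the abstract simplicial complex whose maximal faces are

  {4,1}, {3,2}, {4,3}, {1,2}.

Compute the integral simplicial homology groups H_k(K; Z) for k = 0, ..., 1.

H_0 ≅ Z,  H_1 ≅ Z.

K has 4 vertices, 4 edges.
rank ∂_0 = 0, rank ∂_1 = 3 ⇒ b_0 = 4 − 0 − 3 = 1; all invariant factors of ∂_1 are 1 so no torsion. So H_0 = Z.
rank ∂_1 = 3, rank ∂_2 = 0 ⇒ b_1 = 4 − 3 − 0 = 1. So H_1 = Z.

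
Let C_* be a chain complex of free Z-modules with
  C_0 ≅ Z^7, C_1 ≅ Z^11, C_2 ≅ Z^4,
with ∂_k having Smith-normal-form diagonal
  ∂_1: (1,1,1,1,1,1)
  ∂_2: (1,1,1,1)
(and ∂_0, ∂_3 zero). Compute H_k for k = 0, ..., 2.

H_0 ≅ Z,  H_1 ≅ Z,  H_2 = 0.

H_0: b_0 = 7 − 0 − 6 = 1; torsion from ∂_1 factors > 1: none. So H_0 ≅ Z.
H_1: b_1 = 11 − 6 − 4 = 1; torsion from ∂_2 factors > 1: none. So H_1 ≅ Z.
H_2: b_2 = 4 − 4 − 0 = 0; torsion from ∂_3 factors > 1: none. So H_2 ≅ 0.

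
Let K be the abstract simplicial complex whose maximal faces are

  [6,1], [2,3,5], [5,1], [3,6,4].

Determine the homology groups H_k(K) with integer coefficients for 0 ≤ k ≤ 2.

Order the vertices as 1 < 2 < 3 < 4 < 5 < 6. Listing each simplex with vertices in this order, K has dimension 2 with simplices:

  0-simplices (6): [1], [2], [3], [4], [5], [6]
  1-simplices (8): [1,5], [1,6], [2,3], [2,5], [3,4], [3,5], [3,6], [4,6]
  2-simplices (2): [2,3,5], [3,4,6]

Hence C_0 ≅ Z^6, C_1 ≅ Z^8, C_2 ≅ Z^2.

∂_1: C_1 → C_0 maps an edge to its endpoints' difference, ∂[p,q] = q − p.
This gives a 6×8 integer matrix of rank 5; reducing to Smith normal form yields diagonal entries (1,1,1,1,1).

∂_2: C_2 → C_1 maps a triangle to the signed sum of its edges. For instance
  ∂[2,3,5] = [3,5] − [2,5] + [2,3],
  ∂[3,4,6] = [4,6] − [3,6] + [3,4].
As a 8×2 matrix over Z this has rank 2, with invariant factors (1,1).

Computing H_k = (kernel of ∂_k) / (image of ∂_{k+1}):

  H_0: rank C_0 − rank ∂_1 = 6 − 5 = 1, and the invariant factors of ∂_1 are all 1, so H_0 ≅ Z.
  H_1: rank ker ∂_1 − rank ∂_2 = (8 − 5) − 2 = 1, and the invariant factors of ∂_2 are all 1, so H_1 ≅ Z.
  H_2: rank ker ∂_2 − rank ∂_3 = (2 − 2) − 0 = 0, and there is no ∂_3, so H_2 ≅ 0.

As a check, the Euler characteristic is 6 − 8 + 2 = 0, which agrees with 1 − 1 + 0 = 0.

H_0 ≅ Z,  H_1 ≅ Z,  H_2 = 0.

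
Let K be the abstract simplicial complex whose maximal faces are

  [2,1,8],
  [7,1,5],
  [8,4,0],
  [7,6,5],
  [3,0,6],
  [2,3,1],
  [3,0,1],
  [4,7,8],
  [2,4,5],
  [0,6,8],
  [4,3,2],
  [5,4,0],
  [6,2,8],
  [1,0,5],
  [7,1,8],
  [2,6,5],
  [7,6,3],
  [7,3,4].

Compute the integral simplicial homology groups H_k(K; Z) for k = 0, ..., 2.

We work with the vertex ordering 0 < 1 < 2 < 3 < 4 < 5 < 6 < 7 < 8. The simplices of K, each written with vertices in increasing order, are:

  0-simplices (9): [0], [1], [2], [3], [4], [5], [6], [7], [8]
  1-simplices (27): (27 of them)
  2-simplices (18): [0,1,3], [0,1,5], [0,3,6], [0,4,5], [0,4,8], [0,6,8], [1,2,3], [1,2,8], [1,5,7], [1,7,8], [2,3,4], [2,4,5], [2,5,6], [2,6,8], [3,4,7], [3,6,7], [4,7,8], [5,6,7]

so the chain groups are C_0 ≅ Z^9, C_1 ≅ Z^27, C_2 ≅ Z^18.

The boundary map ∂_1: C_1 → C_0 sends each edge [p,q] (with p < q) to q − p. For instance
  ∂[7,8] = [8] − [7].
The 9×27 boundary matrix has rank 8 and Smith normal form diag(1,1,1,1,1,1,1,1).

The boundary map ∂_2: C_2 → C_1 acts by ∂[p,q,r] = [q,r] − [p,r] + [p,q]. For instance
  ∂[2,3,4] = [3,4] − [2,4] + [2,3],
  ∂[0,6,8] = [6,8] − [0,8] + [0,6].
This gives a 27×18 integer matrix of rank 17; reducing to Smith normal form yields diagonal entries (1,1,1,1,1,1,1,1,1,1,1,1,1,1,1,1,1).

Computing H_k = (kernel of ∂_k) / (image of ∂_{k+1}):

  H_0: rank C_0 − rank ∂_1 = 9 − 8 = 1, and the invariant factors of ∂_1 are all 1, so H_0 ≅ Z.
  H_1: rank ker ∂_1 − rank ∂_2 = (27 − 8) − 17 = 2, and the invariant factors of ∂_2 are all 1, so H_1 ≅ Z^2.
  H_2: rank ker ∂_2 − rank ∂_3 = (18 − 17) − 0 = 1, and there is no ∂_3, so H_2 ≅ Z.

As a check, the Euler characteristic is 9 − 27 + 18 = 0, which agrees with 1 − 2 + 1 = 0.
(K is a triangulation of the torus T^2.)

H_0 = Z,  H_1 = Z^2,  H_2 = Z.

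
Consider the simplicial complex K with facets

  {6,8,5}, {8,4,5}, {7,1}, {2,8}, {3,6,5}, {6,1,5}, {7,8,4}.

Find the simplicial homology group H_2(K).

H_2 ≅ 0.

Fix the vertex order 1 < 2 < 3 < 4 < 5 < 6 < 7 < 8 and write every simplex with vertices in increasing order. Then dim K = 2 and the simplices of K are:

  0-simplices (8): [1], [2], [3], [4], [5], [6], [7], [8]
  1-simplices (13): [1,5], [1,6], [1,7], [2,8], [3,5], [3,6], [4,5], [4,7], [4,8], [5,6], [5,8], [6,8], [7,8]
  2-simplices (5): [1,5,6], [3,5,6], [4,5,8], [4,7,8], [5,6,8]

Hence C_0 ≅ Z^8, C_1 ≅ Z^13, C_2 ≅ Z^5.

∂_1: C_1 → C_0 maps an edge to its endpoints' difference, ∂[p,q] = q − p.
This gives a 8×13 integer matrix of rank 7; reducing to Smith normal form yields diagonal entries (1,1,1,1,1,1,1).

The boundary map ∂_2: C_2 → C_1 maps a triangle to the signed sum of its edges. For instance
  ∂[1,5,6] = [5,6] − [1,6] + [1,5],
  ∂[4,5,8] = [5,8] − [4,8] + [4,5].
As a 13×5 matrix over Z this has rank 5, with invariant factors (1,1,1,1,1).

Computing H_k = (kernel of ∂_k) / (image of ∂_{k+1}):

  H_2: rank ker ∂_2 − rank ∂_3 = (5 − 5) − 0 = 0, and there is no ∂_3, so H_2 = 0.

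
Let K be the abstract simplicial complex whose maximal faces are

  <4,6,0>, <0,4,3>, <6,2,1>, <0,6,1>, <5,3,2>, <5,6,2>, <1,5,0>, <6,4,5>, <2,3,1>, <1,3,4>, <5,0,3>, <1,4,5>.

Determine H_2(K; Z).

Order the vertices as 0 < 1 < 2 < 3 < 4 < 5 < 6. Listing each simplex with vertices in this order, K has dimension 2 with simplices:

  0-simplices (7): [0], [1], [2], [3], [4], [5], [6]
  1-simplices (18): [0,1], [0,3], [0,4], [0,5], [0,6], [1,2], [1,3], [1,4], [1,5], [1,6], [2,3], [2,5], [2,6], [3,4], [3,5], [4,5], [4,6], [5,6]
  2-simplices (12): [0,1,5], [0,1,6], [0,3,4], [0,3,5], [0,4,6], [1,2,3], [1,2,6], [1,3,4], [1,4,5], [2,3,5], [2,5,6], [4,5,6]

so the chain groups are C_0 ≅ Z^7, C_1 ≅ Z^18, C_2 ≅ Z^12.

Boundary ∂_1: C_1 → C_0 sends each edge [p,q] (with p < q) to q − p. For instance
  ∂[0,3] = [3] − [0].
This gives a 7×18 integer matrix of rank 6; reducing to Smith normal form yields diagonal entries (1,1,1,1,1,1).

∂_2: C_2 → C_1 acts by ∂[p,q,r] = [q,r] − [p,r] + [p,q]. For instance
  ∂[0,3,5] = [3,5] − [0,5] + [0,3],
  ∂[0,4,6] = [4,6] − [0,6] + [0,4].
The 18×12 boundary matrix has rank 12 and Smith normal form diag(1,1,1,1,1,1,1,1,1,1,1,2).

Computing H_k = (kernel of ∂_k) / (image of ∂_{k+1}):

  H_2: rank ker ∂_2 − rank ∂_3 = (12 − 12) − 0 = 0, and there is no ∂_3, so H_2 = 0.

H_2 = 0.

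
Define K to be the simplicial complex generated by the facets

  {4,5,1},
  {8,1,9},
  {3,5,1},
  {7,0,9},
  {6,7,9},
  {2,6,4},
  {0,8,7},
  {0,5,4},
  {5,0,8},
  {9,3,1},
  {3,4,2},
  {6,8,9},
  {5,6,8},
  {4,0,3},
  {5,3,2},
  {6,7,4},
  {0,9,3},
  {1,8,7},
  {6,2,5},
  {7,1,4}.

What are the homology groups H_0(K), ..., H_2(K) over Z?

Take the total order 0 < 1 < 2 < 3 < 4 < 5 < 6 < 7 < 8 < 9 on the vertex set. Then K (dimension 2) consists of the simplices:

  0-simplices (10): [0], [1], [2], [3], [4], [5], [6], [7], [8], [9]
  1-simplices (30): (30 of them)
  2-simplices (20): (20 of them)

so the chain groups are C_0 ≅ Z^10, C_1 ≅ Z^30, C_2 ≅ Z^20.

∂_1: C_1 → C_0 sends each edge [p,q] (with p < q) to q − p.
The 10×30 boundary matrix has rank 9 and Smith normal form diag(1,1,1,1,1,1,1,1,1).

Boundary ∂_2: C_2 → C_1 sends each 2-simplex [p,q,r] to [q,r] − [p,r] + [p,q]. For instance
  ∂[1,7,8] = [7,8] − [1,8] + [1,7],
  ∂[2,3,5] = [3,5] − [2,5] + [2,3].
The 30×20 boundary matrix has rank 20 and Smith normal form diag(1,1,1,1,1,1,1,1,1,1,1,1,1,1,1,1,1,1,1,2).

Reading off H_k = ker ∂_k / im ∂_{k+1}:

  H_0: rank C_0 − rank ∂_1 = 10 − 9 = 1, and the invariant factors of ∂_1 are all 1, so H_0 = Z.
  H_1: rank ker ∂_1 − rank ∂_2 = (30 − 9) − 20 = 1, and ∂_2 has invariant factor 2 > 1, so H_1 = Z ⊕ Z/2.
  H_2: rank ker ∂_2 − rank ∂_3 = (20 − 20) − 0 = 0, and there is no ∂_3, so H_2 = 0.

As a check, the Euler characteristic is 10 − 30 + 20 = 0, which agrees with 1 − 1 + 0 = 0.

H_0 = Z,  H_1 = Z ⊕ Z/2,  H_2 = 0.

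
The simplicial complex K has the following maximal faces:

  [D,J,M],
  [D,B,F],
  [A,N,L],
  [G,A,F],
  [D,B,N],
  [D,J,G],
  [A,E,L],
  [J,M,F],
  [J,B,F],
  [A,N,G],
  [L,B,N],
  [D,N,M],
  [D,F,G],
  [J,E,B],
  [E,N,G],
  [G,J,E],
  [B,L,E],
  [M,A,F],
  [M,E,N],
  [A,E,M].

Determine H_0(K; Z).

We work with the vertex ordering A < B < D < E < F < G < J < L < M < N. The simplices of K, each written with vertices in increasing order, are:

  0-simplices (10): A, B, D, E, F, G, J, L, M, N
  1-simplices (30): AE, AF, AG, AL, AM, AN, BD, BE, BF, BJ, BL, BN, DF, DG, DJ, DM, DN, EG, EJ, EL, EM, EN, FG, FJ, FM, GJ, GN, JM, LN, MN
  2-simplices (20): AEL, AEM, AFG, AFM, AGN, ALN, BDF, BDN, BEJ, BEL, BFJ, BLN, DFG, DGJ, DJM, DMN, EGJ, EGN, EMN, FJM

Hence C_0 ≅ Z^10, C_1 ≅ Z^30, C_2 ≅ Z^20.

The boundary map ∂_1: C_1 → C_0 is given by ∂[p,q] = [q] − [p]. For instance
  ∂DN = N − D.
This gives a 10×30 integer matrix of rank 9; reducing to Smith normal form yields diagonal entries (1,1,1,1,1,1,1,1,1).

Boundary ∂_2: C_2 → C_1 maps a triangle to the signed sum of its edges. For instance
  ∂DJM = JM − DM + DJ,
  ∂BEL = EL − BL + BE.
This gives a 30×20 integer matrix of rank 20; reducing to Smith normal form yields diagonal entries (1,1,1,1,1,1,1,1,1,1,1,1,1,1,1,1,1,1,1,2).

Reading off H_k = ker ∂_k / im ∂_{k+1}:

  H_0: rank C_0 − rank ∂_1 = 10 − 9 = 1, and the invariant factors of ∂_1 are all 1, so H_0 ≅ Z.

H_0 ≅ Z.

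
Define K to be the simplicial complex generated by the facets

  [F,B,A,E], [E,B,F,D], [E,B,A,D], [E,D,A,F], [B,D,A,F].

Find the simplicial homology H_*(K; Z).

Order the vertices as A < B < D < E < F. Listing each simplex with vertices in this order, K has dimension 3 with simplices:

  0-simplices (5): A, B, D, E, F
  1-simplices (10): AB, AD, AE, AF, BD, BE, BF, DE, DF, EF
  2-simplices (10): ABD, ABE, ABF, ADE, ADF, AEF, BDE, BDF, BEF, DEF
  3-simplices (5): ABDE, ABDF, ABEF, ADEF, BDEF

Hence C_0 ≅ Z^5, C_1 ≅ Z^10, C_2 ≅ Z^10, C_3 ≅ Z^5.

∂_1: C_1 → C_0 is given by ∂[p,q] = [q] − [p]. For instance
  ∂AF = F − A.
The resulting 5×10 matrix has rank 4, and its Smith normal form has invariant factors (1,1,1,1).

The boundary map ∂_2: C_2 → C_1 sends each 2-simplex [p,q,r] to [q,r] − [p,r] + [p,q]. For instance
  ∂ABE = BE − AE + AB,
  ∂BEF = EF − BF + BE.
The resulting 10×10 matrix has rank 6, and its Smith normal form has invariant factors (1,1,1,1,1,1).

The boundary map ∂_3: C_3 → C_2 sends each 3-simplex σ to the alternating sum Σ_i (−1)^i (σ with its i-th vertex removed). For instance
  ∂ABDE = BDE − ADE + ABE − ABD,
  ∂ABEF = BEF − AEF + ABF − ABE.
This gives a 10×5 integer matrix of rank 4; reducing to Smith normal form yields diagonal entries (1,1,1,1).

Computing H_k = (kernel of ∂_k) / (image of ∂_{k+1}):

  H_0: rank C_0 − rank ∂_1 = 5 − 4 = 1, and the invariant factors of ∂_1 are all 1, so H_0 ≅ Z.
  H_1: rank ker ∂_1 − rank ∂_2 = (10 − 4) − 6 = 0, and the invariant factors of ∂_2 are all 1, so H_1 ≅ 0.
  H_2: rank ker ∂_2 − rank ∂_3 = (10 − 6) − 4 = 0, and the invariant factors of ∂_3 are all 1, so H_2 ≅ 0.
  H_3: rank ker ∂_3 − rank ∂_4 = (5 − 4) − 0 = 1, and there is no ∂_4, so H_3 ≅ Z.

As a check, the Euler characteristic is 5 − 10 + 10 − 5 = 0, which agrees with 1 − 0 + 0 − 1 = 0.
(K is a triangulation of the 3-sphere S^3.)

H_0 ≅ Z,  H_1 = 0,  H_2 = 0,  H_3 ≅ Z.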